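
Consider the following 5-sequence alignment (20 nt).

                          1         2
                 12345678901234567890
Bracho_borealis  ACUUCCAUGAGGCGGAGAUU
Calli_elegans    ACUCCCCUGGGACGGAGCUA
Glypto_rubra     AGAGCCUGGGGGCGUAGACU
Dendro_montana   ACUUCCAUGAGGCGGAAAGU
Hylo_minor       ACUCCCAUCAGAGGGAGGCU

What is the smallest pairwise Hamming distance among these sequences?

Pairwise Hamming distances:
  Bracho_borealis vs Calli_elegans: 6
  Bracho_borealis vs Glypto_rubra: 8
  Bracho_borealis vs Dendro_montana: 2
  Bracho_borealis vs Hylo_minor: 6
  Calli_elegans vs Glypto_rubra: 10
  Calli_elegans vs Dendro_montana: 8
  Calli_elegans vs Hylo_minor: 7
  Glypto_rubra vs Dendro_montana: 9
  Glypto_rubra vs Hylo_minor: 11
  Dendro_montana vs Hylo_minor: 7
The smallest is 2, between Bracho_borealis and Dendro_montana.

2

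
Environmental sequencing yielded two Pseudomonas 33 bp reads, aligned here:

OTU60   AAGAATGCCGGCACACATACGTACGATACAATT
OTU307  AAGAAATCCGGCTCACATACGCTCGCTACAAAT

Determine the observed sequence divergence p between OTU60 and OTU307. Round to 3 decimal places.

Differing sites — 6:T/A; 7:G/T; 13:A/T; 22:T/C; 23:A/T; 26:A/C; 32:T/A.
There are 7 differences over 33 sites, so p = 7/33 = 0.212.

0.212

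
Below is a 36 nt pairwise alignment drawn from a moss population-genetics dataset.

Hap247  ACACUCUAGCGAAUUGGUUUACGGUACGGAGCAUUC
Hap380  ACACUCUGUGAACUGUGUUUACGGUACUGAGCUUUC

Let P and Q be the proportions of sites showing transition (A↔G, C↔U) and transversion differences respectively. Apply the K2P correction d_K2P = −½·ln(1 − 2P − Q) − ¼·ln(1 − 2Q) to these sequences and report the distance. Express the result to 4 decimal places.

Differing sites — 8:A/G (Ti); 9:G/U (Tv); 10:C/G (Tv); 11:G/A (Ti); 13:A/C (Tv); 15:U/G (Tv); 16:G/U (Tv); 28:G/U (Tv); 33:A/U (Tv).
Of the 9 differences, 2 transitions and 7 transversions over 36 sites: P = 2/36 = 0.055556, Q = 7/36 = 0.194444.
d = −0.5·ln(0.694444) − 0.25·ln(0.611112) = −0.5·(-0.364644) − 0.25·(-0.492475) = 0.3054.

0.3054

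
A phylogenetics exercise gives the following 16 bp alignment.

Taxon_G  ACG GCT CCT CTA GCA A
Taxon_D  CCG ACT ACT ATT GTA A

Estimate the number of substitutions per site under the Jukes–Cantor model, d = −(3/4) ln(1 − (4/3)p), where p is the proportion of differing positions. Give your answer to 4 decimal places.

The sequences differ at positions 1 (A/C), 4 (G/A), 7 (C/A), 10 (C/A), 12 (A/T), 14 (C/T).
p = 6/16 = 0.375000.
d = −0.75 · ln(1 − (4/3)·0.375000) = −0.75 · ln(0.500000) = −0.75 · (-0.693147) = 0.5199.

0.5199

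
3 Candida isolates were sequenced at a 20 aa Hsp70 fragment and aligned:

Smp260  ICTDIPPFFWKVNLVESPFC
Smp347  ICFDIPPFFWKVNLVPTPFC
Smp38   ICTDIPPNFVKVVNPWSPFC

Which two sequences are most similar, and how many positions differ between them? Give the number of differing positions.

3

Pairwise Hamming distances:
  Smp260 vs Smp347: 3
  Smp260 vs Smp38: 6
  Smp347 vs Smp38: 8
The smallest is 3, between Smp260 and Smp347.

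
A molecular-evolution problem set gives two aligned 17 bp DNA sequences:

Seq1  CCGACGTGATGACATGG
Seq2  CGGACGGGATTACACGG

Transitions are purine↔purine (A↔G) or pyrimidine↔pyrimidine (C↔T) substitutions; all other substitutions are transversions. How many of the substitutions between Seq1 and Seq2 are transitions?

1

Differing sites — 2:C/G (Tv); 7:T/G (Tv); 11:G/T (Tv); 15:T/C (Ti).
Of the 4 differences, 1 transition and 3 transversions, so the answer is 1.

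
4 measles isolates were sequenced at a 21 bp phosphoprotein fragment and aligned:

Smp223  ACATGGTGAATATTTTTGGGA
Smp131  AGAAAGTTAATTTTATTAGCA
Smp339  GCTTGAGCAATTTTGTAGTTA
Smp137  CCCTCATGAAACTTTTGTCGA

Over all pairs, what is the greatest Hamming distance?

Pairwise Hamming distances:
  Smp223 vs Smp131: 8
  Smp223 vs Smp339: 10
  Smp223 vs Smp137: 9
  Smp131 vs Smp339: 13
  Smp131 vs Smp137: 14
  Smp339 vs Smp137: 12
The largest is 14, between Smp131 and Smp137.

14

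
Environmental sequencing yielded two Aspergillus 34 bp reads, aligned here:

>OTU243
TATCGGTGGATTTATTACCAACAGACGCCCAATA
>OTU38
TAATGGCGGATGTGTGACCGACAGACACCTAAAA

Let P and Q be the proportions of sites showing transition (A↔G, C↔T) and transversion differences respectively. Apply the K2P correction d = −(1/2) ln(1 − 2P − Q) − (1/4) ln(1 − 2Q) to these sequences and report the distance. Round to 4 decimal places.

The sequences differ at positions 3 (T/A, transversion), 4 (C/T, transition), 7 (T/C, transition), 12 (T/G, transversion), 14 (A/G, transition), 16 (T/G, transversion), 20 (A/G, transition), 27 (G/A, transition), 30 (C/T, transition), 33 (T/A, transversion).
Of the 10 differences, 6 transitions and 4 transversions over 34 sites: P = 6/34 = 0.176471, Q = 4/34 = 0.117647.
d = −0.5·ln(0.529411) − 0.25·ln(0.764706) = −0.5·(-0.635990) − 0.25·(-0.268264) = 0.3851.

0.3851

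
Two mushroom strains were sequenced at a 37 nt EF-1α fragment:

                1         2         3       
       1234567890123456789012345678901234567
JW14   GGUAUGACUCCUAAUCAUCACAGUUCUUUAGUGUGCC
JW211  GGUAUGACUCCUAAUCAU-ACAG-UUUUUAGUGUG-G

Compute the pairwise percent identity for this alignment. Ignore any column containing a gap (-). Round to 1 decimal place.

Excluding the 3 gap columns leaves 34 comparable sites.
Mismatches occur at site 26 (C→U), site 37 (C→G).
32 of the 34 comparable sites match, so the percent identity is 32/34 × 100 = 94.1%.

94.1%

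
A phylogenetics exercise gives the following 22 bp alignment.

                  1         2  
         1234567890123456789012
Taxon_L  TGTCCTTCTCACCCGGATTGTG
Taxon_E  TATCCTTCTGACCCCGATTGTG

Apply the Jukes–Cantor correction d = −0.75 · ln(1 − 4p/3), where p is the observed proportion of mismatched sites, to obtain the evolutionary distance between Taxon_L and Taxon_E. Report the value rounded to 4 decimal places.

0.1505

Mismatches occur at site 2 (G/A), site 10 (C/G), site 15 (G/C).
p = 3/22 = 0.136364.
d = −0.75 · ln(1 − (4/3)·0.136364) = −0.75 · ln(0.818181) = −0.75 · (-0.200672) = 0.1505.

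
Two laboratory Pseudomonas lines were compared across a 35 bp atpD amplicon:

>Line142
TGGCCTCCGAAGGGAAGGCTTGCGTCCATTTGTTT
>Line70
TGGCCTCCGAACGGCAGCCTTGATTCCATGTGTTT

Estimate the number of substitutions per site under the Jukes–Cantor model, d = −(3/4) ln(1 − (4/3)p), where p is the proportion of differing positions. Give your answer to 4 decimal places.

0.1946

Mismatches occur at site 12 (G↔C), site 15 (A↔C), site 18 (G↔C), site 23 (C↔A), site 24 (G↔T), site 30 (T↔G).
p = 6/35 = 0.171429.
d = −0.75 · ln(1 − (4/3)·0.171429) = −0.75 · ln(0.771428) = −0.75 · (-0.259512) = 0.1946.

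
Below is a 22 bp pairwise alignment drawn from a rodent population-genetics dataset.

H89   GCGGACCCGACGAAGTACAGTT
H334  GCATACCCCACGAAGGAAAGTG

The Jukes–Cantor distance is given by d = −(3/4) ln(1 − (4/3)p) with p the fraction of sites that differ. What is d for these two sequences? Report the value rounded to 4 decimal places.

0.3390

The sequences differ at positions 3 (G/A), 4 (G/T), 9 (G/C), 16 (T/G), 18 (C/A), 22 (T/G).
p = 6/22 = 0.272727.
d = −0.75 · ln(1 − (4/3)·0.272727) = −0.75 · ln(0.636364) = −0.75 · (-0.451985) = 0.3390.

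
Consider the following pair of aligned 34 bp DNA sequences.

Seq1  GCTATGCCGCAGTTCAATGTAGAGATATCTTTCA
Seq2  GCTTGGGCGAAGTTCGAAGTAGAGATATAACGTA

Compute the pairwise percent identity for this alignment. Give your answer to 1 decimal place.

The sequences differ at positions 4 (A/T), 5 (T/G), 7 (C/G), 10 (C/A), 16 (A/G), 18 (T/A), 29 (C/A), 30 (T/A), 31 (T/C), 32 (T/G), 33 (C/T).
23 of the 34 sites match, so the percent identity is 23/34 × 100 = 67.6%.

67.6%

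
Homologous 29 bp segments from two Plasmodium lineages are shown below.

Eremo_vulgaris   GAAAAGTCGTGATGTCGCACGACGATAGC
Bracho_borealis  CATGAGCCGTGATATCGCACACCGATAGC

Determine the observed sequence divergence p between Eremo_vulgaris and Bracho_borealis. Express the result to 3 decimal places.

0.241

Differing sites — 1:G/C; 3:A/T; 4:A/G; 7:T/C; 14:G/A; 21:G/A; 22:A/C.
There are 7 differences over 29 sites, so p = 7/29 = 0.241.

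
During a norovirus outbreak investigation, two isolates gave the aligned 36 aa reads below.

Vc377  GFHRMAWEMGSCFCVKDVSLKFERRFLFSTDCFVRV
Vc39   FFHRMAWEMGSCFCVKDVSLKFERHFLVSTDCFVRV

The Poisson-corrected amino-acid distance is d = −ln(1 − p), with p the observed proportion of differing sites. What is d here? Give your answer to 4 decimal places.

Differing sites — 1:G/F; 25:R/H; 28:F/V.
p = 3/36 = 0.083333.
d = −ln(1 − 0.083333) = −ln(0.916667) = 0.0870.

0.0870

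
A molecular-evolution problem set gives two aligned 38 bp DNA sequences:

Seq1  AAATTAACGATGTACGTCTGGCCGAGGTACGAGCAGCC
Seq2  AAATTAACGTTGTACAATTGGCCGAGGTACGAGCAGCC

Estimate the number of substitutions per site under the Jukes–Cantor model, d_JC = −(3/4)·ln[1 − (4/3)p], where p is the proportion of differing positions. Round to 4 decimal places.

The sequences differ at positions 10 (A/T), 16 (G/A), 17 (T/A), 18 (C/T).
p = 4/38 = 0.105263.
d = −0.75 · ln(1 − (4/3)·0.105263) = −0.75 · ln(0.859649) = −0.75 · (-0.151231) = 0.1134.

0.1134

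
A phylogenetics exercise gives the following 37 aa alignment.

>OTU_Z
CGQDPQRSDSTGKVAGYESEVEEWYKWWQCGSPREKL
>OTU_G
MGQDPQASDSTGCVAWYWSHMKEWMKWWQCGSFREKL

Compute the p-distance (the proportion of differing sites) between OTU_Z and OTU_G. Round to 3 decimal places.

Mismatches occur at site 1 (C/M), site 7 (R/A), site 13 (K/C), site 16 (G/W), site 18 (E/W), site 20 (E/H), site 21 (V/M), site 22 (E/K), site 25 (Y/M), site 33 (P/F).
There are 10 differences over 37 sites, so p = 10/37 = 0.270.

0.270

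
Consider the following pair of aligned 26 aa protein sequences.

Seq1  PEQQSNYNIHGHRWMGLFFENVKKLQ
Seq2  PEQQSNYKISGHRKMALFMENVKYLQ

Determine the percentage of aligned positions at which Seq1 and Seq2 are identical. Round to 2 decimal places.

76.92%

Differing sites — 8:N/K; 10:H/S; 14:W/K; 16:G/A; 19:F/M; 24:K/Y.
20 of the 26 sites match, so the percent identity is 20/26 × 100 = 76.92%.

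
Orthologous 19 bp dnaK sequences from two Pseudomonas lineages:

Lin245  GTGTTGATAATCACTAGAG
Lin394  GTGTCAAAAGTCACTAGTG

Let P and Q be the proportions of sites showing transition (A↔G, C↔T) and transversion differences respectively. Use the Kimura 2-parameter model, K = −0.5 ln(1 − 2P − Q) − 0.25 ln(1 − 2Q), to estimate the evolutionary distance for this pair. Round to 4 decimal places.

0.3324

Differing sites — 5:T/C (Ti); 6:G/A (Ti); 8:T/A (Tv); 10:A/G (Ti); 18:A/T (Tv).
Of the 5 differences, 3 transitions and 2 transversions over 19 sites: P = 3/19 = 0.157895, Q = 2/19 = 0.105263.
d = −0.5·ln(0.578947) − 0.25·ln(0.789474) = −0.5·(-0.546544) − 0.25·(-0.236388) = 0.3324.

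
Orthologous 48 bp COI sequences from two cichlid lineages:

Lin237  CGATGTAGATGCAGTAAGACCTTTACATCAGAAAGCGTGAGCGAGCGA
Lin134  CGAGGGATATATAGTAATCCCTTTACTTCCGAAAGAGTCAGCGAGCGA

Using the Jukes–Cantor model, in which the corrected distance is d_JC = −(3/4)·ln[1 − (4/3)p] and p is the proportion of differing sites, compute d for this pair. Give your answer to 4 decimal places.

The sequences differ at positions 4 (T/G), 6 (T/G), 8 (G/T), 11 (G/A), 12 (C/T), 18 (G/T), 19 (A/C), 27 (A/T), 30 (A/C), 36 (C/A), 39 (G/C).
p = 11/48 = 0.229167.
d = −0.75 · ln(1 − (4/3)·0.229167) = −0.75 · ln(0.694444) = −0.75 · (-0.364644) = 0.2735.

0.2735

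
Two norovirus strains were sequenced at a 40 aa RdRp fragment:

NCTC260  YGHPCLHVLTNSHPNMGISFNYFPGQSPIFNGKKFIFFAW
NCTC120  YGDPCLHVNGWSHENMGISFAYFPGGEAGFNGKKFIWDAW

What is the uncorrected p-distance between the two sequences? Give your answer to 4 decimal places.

Differing sites — 3:H/D; 9:L/N; 10:T/G; 11:N/W; 14:P/E; 21:N/A; 26:Q/G; 27:S/E; 28:P/A; 29:I/G; 37:F/W; 38:F/D.
There are 12 differences over 40 sites, so p = 12/40 = 0.3000.

0.3000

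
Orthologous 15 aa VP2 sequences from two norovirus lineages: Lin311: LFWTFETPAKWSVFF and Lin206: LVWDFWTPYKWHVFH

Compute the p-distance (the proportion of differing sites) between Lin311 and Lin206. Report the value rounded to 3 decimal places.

0.400

Differing sites — 2:F/V; 4:T/D; 6:E/W; 9:A/Y; 12:S/H; 15:F/H.
There are 6 differences over 15 sites, so p = 6/15 = 0.400.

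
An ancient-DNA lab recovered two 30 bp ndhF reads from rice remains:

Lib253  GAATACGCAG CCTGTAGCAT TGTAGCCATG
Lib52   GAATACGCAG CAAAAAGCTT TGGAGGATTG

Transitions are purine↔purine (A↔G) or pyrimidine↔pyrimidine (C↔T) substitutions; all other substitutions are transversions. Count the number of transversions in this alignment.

The sequences differ at positions 12 (C/A, transversion), 13 (T/A, transversion), 14 (G/A, transition), 15 (T/A, transversion), 19 (A/T, transversion), 23 (T/G, transversion), 26 (C/G, transversion), 27 (C/A, transversion), 28 (A/T, transversion).
Of the 9 differences, 1 transition and 8 transversions, so the answer is 8.

8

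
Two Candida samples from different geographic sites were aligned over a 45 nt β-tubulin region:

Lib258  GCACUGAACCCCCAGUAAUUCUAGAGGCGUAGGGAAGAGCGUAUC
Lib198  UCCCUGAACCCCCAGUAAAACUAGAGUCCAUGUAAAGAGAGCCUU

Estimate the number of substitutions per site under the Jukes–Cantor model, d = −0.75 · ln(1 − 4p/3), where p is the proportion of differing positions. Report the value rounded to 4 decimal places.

Differing sites — 1:G/U; 3:A/C; 19:U/A; 20:U/A; 27:G/U; 29:G/C; 30:U/A; 31:A/U; 33:G/U; 34:G/A; 40:C/A; 42:U/C; 43:A/C; 45:C/U.
p = 14/45 = 0.311111.
d = −0.75 · ln(1 − (4/3)·0.311111) = −0.75 · ln(0.585185) = −0.75 · (-0.535827) = 0.4019.

0.4019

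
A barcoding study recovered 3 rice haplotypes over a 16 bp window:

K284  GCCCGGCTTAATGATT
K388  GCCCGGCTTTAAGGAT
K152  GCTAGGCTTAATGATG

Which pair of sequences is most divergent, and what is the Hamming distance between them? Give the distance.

Pairwise Hamming distances:
  K284 vs K388: 4
  K284 vs K152: 3
  K388 vs K152: 7
The largest is 7, between K388 and K152.

7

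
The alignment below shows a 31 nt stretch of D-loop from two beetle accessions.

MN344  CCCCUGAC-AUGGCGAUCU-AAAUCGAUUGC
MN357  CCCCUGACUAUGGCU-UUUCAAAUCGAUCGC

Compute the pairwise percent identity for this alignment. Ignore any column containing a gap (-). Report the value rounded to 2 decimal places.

Excluding the 3 gap columns leaves 28 comparable sites.
The sequences differ at positions 15 (G/U), 18 (C/U), 29 (U/C).
25 of the 28 comparable sites match, so the percent identity is 25/28 × 100 = 89.29%.

89.29%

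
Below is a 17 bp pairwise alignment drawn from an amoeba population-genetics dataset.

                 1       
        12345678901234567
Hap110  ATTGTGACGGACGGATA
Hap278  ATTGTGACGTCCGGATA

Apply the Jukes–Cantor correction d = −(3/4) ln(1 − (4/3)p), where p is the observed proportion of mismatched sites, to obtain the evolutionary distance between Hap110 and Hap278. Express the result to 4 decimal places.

Mismatches occur at site 10 (G↔T), site 11 (A↔C).
p = 2/17 = 0.117647.
d = −0.75 · ln(1 − (4/3)·0.117647) = −0.75 · ln(0.843137) = −0.75 · (-0.170626) = 0.1280.

0.1280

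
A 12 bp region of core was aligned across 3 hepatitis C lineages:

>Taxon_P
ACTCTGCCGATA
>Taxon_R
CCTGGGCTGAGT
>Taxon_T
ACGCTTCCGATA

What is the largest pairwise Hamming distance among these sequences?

Pairwise Hamming distances:
  Taxon_P vs Taxon_R: 6
  Taxon_P vs Taxon_T: 2
  Taxon_R vs Taxon_T: 8
The largest is 8, between Taxon_R and Taxon_T.

8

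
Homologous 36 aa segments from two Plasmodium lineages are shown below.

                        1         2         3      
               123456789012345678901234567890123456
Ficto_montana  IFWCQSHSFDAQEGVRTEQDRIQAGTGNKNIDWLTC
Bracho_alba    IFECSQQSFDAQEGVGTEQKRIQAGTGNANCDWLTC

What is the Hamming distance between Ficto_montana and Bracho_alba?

8

The sequences differ at positions 3 (W/E), 5 (Q/S), 6 (S/Q), 7 (H/Q), 16 (R/G), 20 (D/K), 29 (K/A), 31 (I/C).
That gives 8 mismatches out of 36 aligned sites, so the Hamming distance is 8.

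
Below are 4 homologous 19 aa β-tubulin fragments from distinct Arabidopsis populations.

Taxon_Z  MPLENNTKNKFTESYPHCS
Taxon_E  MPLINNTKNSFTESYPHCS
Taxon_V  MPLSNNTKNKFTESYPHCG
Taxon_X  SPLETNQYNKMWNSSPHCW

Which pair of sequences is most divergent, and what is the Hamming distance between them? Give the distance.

11

Pairwise Hamming distances:
  Taxon_Z vs Taxon_E: 2
  Taxon_Z vs Taxon_V: 2
  Taxon_Z vs Taxon_X: 9
  Taxon_E vs Taxon_V: 3
  Taxon_E vs Taxon_X: 11
  Taxon_V vs Taxon_X: 10
The largest is 11, between Taxon_E and Taxon_X.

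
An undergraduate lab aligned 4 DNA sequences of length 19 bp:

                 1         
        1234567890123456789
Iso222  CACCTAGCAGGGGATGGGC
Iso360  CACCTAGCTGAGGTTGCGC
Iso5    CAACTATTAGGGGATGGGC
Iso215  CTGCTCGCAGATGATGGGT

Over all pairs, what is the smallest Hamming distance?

3

Pairwise Hamming distances:
  Iso222 vs Iso360: 4
  Iso222 vs Iso5: 3
  Iso222 vs Iso215: 6
  Iso360 vs Iso5: 7
  Iso360 vs Iso215: 8
  Iso5 vs Iso215: 8
The smallest is 3, between Iso222 and Iso5.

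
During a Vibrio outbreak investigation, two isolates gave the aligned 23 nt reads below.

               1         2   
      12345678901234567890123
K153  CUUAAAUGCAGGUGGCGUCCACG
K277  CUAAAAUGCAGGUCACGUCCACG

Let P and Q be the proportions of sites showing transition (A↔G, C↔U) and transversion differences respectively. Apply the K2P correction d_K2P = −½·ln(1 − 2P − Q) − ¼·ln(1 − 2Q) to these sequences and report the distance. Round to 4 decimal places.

Differing sites — 3:U/A (Tv); 14:G/C (Tv); 15:G/A (Ti).
Of the 3 differences, 1 transition and 2 transversions over 23 sites: P = 1/23 = 0.043478, Q = 2/23 = 0.086957.
d = −0.5·ln(0.826087) − 0.25·ln(0.826086) = −0.5·(-0.191055) − 0.25·(-0.191056) = 0.1433.

0.1433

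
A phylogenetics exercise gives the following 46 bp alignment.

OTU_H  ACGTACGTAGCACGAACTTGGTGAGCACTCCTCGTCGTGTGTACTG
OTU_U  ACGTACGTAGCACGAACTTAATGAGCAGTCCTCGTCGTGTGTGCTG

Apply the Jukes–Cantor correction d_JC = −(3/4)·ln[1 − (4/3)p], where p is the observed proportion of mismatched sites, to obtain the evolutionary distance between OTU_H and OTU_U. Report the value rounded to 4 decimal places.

0.0924

The sequences differ at positions 20 (G/A), 21 (G/A), 28 (C/G), 43 (A/G).
p = 4/46 = 0.086957.
d = −0.75 · ln(1 − (4/3)·0.086957) = −0.75 · ln(0.884057) = −0.75 · (-0.123234) = 0.0924.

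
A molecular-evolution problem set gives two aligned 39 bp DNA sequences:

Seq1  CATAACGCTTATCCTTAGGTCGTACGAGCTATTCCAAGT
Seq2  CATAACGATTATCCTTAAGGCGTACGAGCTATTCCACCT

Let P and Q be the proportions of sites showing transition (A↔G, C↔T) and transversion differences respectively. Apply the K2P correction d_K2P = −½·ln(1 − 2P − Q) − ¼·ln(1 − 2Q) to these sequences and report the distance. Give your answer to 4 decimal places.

0.1409

The sequences differ at positions 8 (C/A, transversion), 18 (G/A, transition), 20 (T/G, transversion), 37 (A/C, transversion), 38 (G/C, transversion).
Of the 5 differences, 1 transition and 4 transversions over 39 sites: P = 1/39 = 0.025641, Q = 4/39 = 0.102564.
d = −0.5·ln(0.846154) − 0.25·ln(0.794872) = −0.5·(-0.167054) − 0.25·(-0.229574) = 0.1409.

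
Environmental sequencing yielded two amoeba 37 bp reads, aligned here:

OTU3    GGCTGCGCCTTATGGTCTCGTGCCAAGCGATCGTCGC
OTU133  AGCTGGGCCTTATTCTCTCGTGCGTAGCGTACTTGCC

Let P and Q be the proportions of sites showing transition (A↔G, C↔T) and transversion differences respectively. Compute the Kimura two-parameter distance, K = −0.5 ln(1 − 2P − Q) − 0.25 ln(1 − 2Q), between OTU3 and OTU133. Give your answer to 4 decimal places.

Differing sites — 1:G/A (Ti); 6:C/G (Tv); 14:G/T (Tv); 15:G/C (Tv); 24:C/G (Tv); 25:A/T (Tv); 30:A/T (Tv); 31:T/A (Tv); 33:G/T (Tv); 35:C/G (Tv); 36:G/C (Tv).
Of the 11 differences, 1 transition and 10 transversions over 37 sites: P = 1/37 = 0.027027, Q = 10/37 = 0.270270.
d = −0.5·ln(0.675676) − 0.25·ln(0.459460) = −0.5·(-0.392042) − 0.25·(-0.777703) = 0.3904.

0.3904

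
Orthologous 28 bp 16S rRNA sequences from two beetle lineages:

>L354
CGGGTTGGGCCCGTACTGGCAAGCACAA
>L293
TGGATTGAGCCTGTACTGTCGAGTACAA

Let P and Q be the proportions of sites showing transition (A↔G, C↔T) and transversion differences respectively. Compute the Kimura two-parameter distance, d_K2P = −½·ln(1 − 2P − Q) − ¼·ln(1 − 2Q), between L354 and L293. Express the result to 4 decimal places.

0.3306

The sequences differ at positions 1 (C/T, transition), 4 (G/A, transition), 8 (G/A, transition), 12 (C/T, transition), 19 (G/T, transversion), 21 (A/G, transition), 24 (C/T, transition).
Of the 7 differences, 6 transitions and 1 transversion over 28 sites: P = 6/28 = 0.214286, Q = 1/28 = 0.035714.
d = −0.5·ln(0.535714) − 0.25·ln(0.928572) = −0.5·(-0.624155) − 0.25·(-0.074107) = 0.3306.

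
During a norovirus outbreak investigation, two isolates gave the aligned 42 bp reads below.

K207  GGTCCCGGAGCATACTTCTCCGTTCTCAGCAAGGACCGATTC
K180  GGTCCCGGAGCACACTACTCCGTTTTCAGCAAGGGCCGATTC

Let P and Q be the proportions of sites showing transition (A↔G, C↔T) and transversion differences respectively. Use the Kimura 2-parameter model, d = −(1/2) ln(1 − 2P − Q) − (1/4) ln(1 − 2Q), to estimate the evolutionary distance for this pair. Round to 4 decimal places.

Mismatches occur at site 13 (T↔C, transition), site 17 (T↔A, transversion), site 25 (C↔T, transition), site 35 (A↔G, transition).
Of the 4 differences, 3 transitions and 1 transversion over 42 sites: P = 3/42 = 0.071429, Q = 1/42 = 0.023810.
d = −0.5·ln(0.833332) − 0.25·ln(0.952380) = −0.5·(-0.182323) − 0.25·(-0.048791) = 0.1034.

0.1034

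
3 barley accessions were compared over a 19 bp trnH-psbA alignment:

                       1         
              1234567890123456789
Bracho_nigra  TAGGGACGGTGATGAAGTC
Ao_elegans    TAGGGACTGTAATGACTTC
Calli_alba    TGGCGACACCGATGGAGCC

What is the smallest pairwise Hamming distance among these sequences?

Pairwise Hamming distances:
  Bracho_nigra vs Ao_elegans: 4
  Bracho_nigra vs Calli_alba: 7
  Ao_elegans vs Calli_alba: 10
The smallest is 4, between Bracho_nigra and Ao_elegans.

4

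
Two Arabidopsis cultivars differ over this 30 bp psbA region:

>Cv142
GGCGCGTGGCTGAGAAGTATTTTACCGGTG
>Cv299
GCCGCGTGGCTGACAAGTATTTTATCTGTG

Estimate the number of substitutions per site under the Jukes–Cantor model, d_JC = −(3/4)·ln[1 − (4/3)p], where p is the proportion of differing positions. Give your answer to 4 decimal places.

0.1468

The sequences differ at positions 2 (G/C), 14 (G/C), 25 (C/T), 27 (G/T).
p = 4/30 = 0.133333.
d = −0.75 · ln(1 − (4/3)·0.133333) = −0.75 · ln(0.822223) = −0.75 · (-0.195744) = 0.1468.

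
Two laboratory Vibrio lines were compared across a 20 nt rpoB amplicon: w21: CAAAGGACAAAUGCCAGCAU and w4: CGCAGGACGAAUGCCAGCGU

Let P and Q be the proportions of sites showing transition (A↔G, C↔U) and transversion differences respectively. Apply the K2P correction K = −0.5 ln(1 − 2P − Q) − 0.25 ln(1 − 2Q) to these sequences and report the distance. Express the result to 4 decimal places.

Differing sites — 2:A/G (Ti); 3:A/C (Tv); 9:A/G (Ti); 19:A/G (Ti).
Of the 4 differences, 3 transitions and 1 transversion over 20 sites: P = 3/20 = 0.150000, Q = 1/20 = 0.050000.
d = −0.5·ln(0.650000) − 0.25·ln(0.900000) = −0.5·(-0.430783) − 0.25·(-0.105361) = 0.2417.

0.2417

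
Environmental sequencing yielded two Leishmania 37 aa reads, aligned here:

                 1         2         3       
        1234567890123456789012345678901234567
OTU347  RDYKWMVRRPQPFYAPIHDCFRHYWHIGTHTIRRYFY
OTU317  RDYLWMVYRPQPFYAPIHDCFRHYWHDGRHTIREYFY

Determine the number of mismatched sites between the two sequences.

Differing sites — 4:K/L; 8:R/Y; 27:I/D; 29:T/R; 34:R/E.
That gives 5 mismatches out of 37 aligned sites, so the Hamming distance is 5.

5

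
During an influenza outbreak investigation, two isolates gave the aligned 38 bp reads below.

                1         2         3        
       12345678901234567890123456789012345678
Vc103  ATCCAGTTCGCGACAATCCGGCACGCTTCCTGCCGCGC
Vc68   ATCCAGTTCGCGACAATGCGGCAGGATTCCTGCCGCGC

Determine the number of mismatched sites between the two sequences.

3

Differing sites — 18:C/G; 24:C/G; 26:C/A.
That gives 3 mismatches out of 38 aligned sites, so the Hamming distance is 3.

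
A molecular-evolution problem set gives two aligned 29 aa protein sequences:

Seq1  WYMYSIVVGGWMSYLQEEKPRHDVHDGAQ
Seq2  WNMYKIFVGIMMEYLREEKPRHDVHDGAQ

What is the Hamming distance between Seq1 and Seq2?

Mismatches occur at site 2 (Y/N), site 5 (S/K), site 7 (V/F), site 10 (G/I), site 11 (W/M), site 13 (S/E), site 16 (Q/R).
That gives 7 mismatches out of 29 aligned sites, so the Hamming distance is 7.

7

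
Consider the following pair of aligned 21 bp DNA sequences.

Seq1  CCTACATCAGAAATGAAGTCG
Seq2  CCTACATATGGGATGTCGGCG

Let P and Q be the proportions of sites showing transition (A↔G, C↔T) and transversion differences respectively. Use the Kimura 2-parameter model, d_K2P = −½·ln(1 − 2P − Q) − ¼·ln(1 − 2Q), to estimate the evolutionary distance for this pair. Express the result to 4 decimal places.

Mismatches occur at site 8 (C→A, transversion), site 9 (A→T, transversion), site 11 (A→G, transition), site 12 (A→G, transition), site 16 (A→T, transversion), site 17 (A→C, transversion), site 19 (T→G, transversion).
Of the 7 differences, 2 transitions and 5 transversions over 21 sites: P = 2/21 = 0.095238, Q = 5/21 = 0.238095.
d = −0.5·ln(0.571429) − 0.25·ln(0.523810) = −0.5·(-0.559615) − 0.25·(-0.646626) = 0.4415.

0.4415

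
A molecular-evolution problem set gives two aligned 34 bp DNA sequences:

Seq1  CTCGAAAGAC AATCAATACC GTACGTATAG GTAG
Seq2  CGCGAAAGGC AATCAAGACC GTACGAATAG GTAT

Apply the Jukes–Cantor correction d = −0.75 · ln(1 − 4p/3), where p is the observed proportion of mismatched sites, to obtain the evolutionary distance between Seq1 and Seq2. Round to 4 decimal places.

0.1637

Differing sites — 2:T/G; 9:A/G; 17:T/G; 26:T/A; 34:G/T.
p = 5/34 = 0.147059.
d = −0.75 · ln(1 − (4/3)·0.147059) = −0.75 · ln(0.803921) = −0.75 · (-0.218254) = 0.1637.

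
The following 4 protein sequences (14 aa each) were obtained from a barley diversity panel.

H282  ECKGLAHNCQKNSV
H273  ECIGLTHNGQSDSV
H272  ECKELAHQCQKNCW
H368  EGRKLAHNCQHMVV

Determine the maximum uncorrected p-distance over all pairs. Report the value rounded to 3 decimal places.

Pairwise Hamming distances:
  H282 vs H273: 5
  H282 vs H272: 4
  H282 vs H368: 6
  H273 vs H272: 9
  H273 vs H368: 8
  H272 vs H368: 8
The largest is 9 mismatches, between H273 and H272; p = 9/14 = 0.643.

0.643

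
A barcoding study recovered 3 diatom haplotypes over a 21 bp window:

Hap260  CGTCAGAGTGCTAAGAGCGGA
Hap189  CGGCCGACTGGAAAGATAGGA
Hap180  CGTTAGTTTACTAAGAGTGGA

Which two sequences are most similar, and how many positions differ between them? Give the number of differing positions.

5

Pairwise Hamming distances:
  Hap260 vs Hap189: 7
  Hap260 vs Hap180: 5
  Hap189 vs Hap180: 10
The smallest is 5, between Hap260 and Hap180.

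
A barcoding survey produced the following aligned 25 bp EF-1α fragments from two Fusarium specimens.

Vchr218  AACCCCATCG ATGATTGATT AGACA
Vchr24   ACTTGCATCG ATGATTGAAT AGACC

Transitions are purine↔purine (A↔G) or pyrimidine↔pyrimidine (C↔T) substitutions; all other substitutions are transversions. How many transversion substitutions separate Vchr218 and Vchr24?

Mismatches occur at site 2 (A↔C, transversion), site 3 (C↔T, transition), site 4 (C↔T, transition), site 5 (C↔G, transversion), site 19 (T↔A, transversion), site 25 (A↔C, transversion).
Of the 6 differences, 2 transitions and 4 transversions, so the answer is 4.

4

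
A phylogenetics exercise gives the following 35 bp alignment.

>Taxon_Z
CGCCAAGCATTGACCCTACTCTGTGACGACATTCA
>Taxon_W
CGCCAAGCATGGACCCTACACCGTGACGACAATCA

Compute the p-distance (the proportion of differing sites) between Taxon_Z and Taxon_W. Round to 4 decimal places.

0.1143

Mismatches occur at site 11 (T→G), site 20 (T→A), site 22 (T→C), site 32 (T→A).
There are 4 differences over 35 sites, so p = 4/35 = 0.1143.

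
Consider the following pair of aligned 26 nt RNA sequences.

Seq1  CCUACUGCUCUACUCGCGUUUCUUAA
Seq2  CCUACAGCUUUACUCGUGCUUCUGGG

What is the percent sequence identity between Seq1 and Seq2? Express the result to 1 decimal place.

73.1%

Differing sites — 6:U/A; 10:C/U; 17:C/U; 19:U/C; 24:U/G; 25:A/G; 26:A/G.
19 of the 26 sites match, so the percent identity is 19/26 × 100 = 73.1%.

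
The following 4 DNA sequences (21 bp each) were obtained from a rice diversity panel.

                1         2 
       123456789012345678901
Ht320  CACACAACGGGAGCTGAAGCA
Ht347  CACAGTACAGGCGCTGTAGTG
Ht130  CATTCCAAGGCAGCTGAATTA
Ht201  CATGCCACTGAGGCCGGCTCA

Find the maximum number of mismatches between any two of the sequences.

13

Pairwise Hamming distances:
  Ht320 vs Ht347: 7
  Ht320 vs Ht130: 7
  Ht320 vs Ht201: 10
  Ht347 vs Ht130: 11
  Ht347 vs Ht201: 13
  Ht130 vs Ht201: 9
The largest is 13, between Ht347 and Ht201.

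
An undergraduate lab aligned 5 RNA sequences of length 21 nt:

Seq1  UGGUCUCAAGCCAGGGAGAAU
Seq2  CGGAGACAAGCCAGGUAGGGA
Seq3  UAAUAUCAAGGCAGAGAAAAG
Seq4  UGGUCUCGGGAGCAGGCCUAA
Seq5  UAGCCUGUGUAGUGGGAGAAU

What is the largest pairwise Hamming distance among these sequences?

16

Pairwise Hamming distances:
  Seq1 vs Seq2: 8
  Seq1 vs Seq3: 7
  Seq1 vs Seq4: 10
  Seq1 vs Seq5: 9
  Seq2 vs Seq3: 13
  Seq2 vs Seq4: 15
  Seq2 vs Seq5: 16
  Seq3 vs Seq4: 14
  Seq3 vs Seq5: 13
  Seq4 vs Seq5: 11
The largest is 16, between Seq2 and Seq5.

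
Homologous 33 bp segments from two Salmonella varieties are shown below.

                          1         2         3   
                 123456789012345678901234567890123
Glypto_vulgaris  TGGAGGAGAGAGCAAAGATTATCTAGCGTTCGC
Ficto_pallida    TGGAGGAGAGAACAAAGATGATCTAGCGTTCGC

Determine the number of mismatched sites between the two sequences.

The sequences differ at positions 12 (G/A), 20 (T/G).
That gives 2 mismatches out of 33 aligned sites, so the Hamming distance is 2.

2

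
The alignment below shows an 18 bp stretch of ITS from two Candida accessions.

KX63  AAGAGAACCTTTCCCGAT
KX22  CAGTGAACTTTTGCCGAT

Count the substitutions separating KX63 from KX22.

Differing sites — 1:A/C; 4:A/T; 9:C/T; 13:C/G.
That gives 4 mismatches out of 18 aligned sites, so the Hamming distance is 4.

4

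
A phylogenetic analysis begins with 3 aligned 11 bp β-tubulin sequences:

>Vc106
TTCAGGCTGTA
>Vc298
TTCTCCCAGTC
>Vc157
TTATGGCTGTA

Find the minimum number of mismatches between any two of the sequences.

2

Pairwise Hamming distances:
  Vc106 vs Vc298: 5
  Vc106 vs Vc157: 2
  Vc298 vs Vc157: 5
The smallest is 2, between Vc106 and Vc157.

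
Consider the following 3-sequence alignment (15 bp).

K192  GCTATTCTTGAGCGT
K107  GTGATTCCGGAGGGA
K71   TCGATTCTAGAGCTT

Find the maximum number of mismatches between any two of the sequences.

7

Pairwise Hamming distances:
  K192 vs K107: 6
  K192 vs K71: 4
  K107 vs K71: 7
The largest is 7, between K107 and K71.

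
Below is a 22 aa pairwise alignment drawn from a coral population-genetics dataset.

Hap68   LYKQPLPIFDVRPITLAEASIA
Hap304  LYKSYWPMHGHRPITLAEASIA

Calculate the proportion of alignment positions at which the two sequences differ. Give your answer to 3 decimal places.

The sequences differ at positions 4 (Q/S), 5 (P/Y), 6 (L/W), 8 (I/M), 9 (F/H), 10 (D/G), 11 (V/H).
There are 7 differences over 22 sites, so p = 7/22 = 0.318.

0.318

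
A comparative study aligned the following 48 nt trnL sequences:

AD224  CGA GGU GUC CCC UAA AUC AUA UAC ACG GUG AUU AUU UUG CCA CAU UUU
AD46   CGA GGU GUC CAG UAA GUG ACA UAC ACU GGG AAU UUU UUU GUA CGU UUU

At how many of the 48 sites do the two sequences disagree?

Differing sites — 11:C/A; 12:C/G; 16:A/G; 18:C/G; 20:U/C; 27:G/U; 29:U/G; 32:U/A; 34:A/U; 39:G/U; 40:C/G; 41:C/U; 44:A/G.
That gives 13 mismatches out of 48 aligned sites, so the Hamming distance is 13.

13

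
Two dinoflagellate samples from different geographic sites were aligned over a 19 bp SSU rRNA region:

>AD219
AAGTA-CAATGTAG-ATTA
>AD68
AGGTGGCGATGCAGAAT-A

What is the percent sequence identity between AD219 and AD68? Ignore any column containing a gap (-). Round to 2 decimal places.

Excluding the 3 gap columns leaves 16 comparable sites.
The sequences differ at positions 2 (A/G), 5 (A/G), 8 (A/G), 12 (T/C).
12 of the 16 comparable sites match, so the percent identity is 12/16 × 100 = 75.00%.

75.00%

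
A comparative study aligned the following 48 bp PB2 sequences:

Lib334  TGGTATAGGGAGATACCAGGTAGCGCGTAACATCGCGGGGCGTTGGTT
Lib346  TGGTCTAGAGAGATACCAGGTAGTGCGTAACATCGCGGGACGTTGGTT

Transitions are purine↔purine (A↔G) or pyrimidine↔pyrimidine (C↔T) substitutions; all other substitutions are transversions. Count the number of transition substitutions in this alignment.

Mismatches occur at site 5 (A/C, transversion), site 9 (G/A, transition), site 24 (C/T, transition), site 40 (G/A, transition).
Of the 4 differences, 3 transitions and 1 transversion, so the answer is 3.

3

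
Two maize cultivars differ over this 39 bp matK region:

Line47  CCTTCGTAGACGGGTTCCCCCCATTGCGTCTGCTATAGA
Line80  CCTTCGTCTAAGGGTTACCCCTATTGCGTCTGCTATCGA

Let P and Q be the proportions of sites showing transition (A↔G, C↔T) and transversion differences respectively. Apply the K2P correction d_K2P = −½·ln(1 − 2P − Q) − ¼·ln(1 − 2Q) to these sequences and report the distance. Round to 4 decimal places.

0.1730

The sequences differ at positions 8 (A/C, transversion), 9 (G/T, transversion), 11 (C/A, transversion), 17 (C/A, transversion), 22 (C/T, transition), 37 (A/C, transversion).
Of the 6 differences, 1 transition and 5 transversions over 39 sites: P = 1/39 = 0.025641, Q = 5/39 = 0.128205.
d = −0.5·ln(0.820513) − 0.25·ln(0.743590) = −0.5·(-0.197826) − 0.25·(-0.296265) = 0.1730.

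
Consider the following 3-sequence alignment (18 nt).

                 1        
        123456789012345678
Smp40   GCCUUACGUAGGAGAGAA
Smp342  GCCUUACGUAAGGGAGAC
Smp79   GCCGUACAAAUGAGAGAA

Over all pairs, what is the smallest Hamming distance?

3

Pairwise Hamming distances:
  Smp40 vs Smp342: 3
  Smp40 vs Smp79: 4
  Smp342 vs Smp79: 6
The smallest is 3, between Smp40 and Smp342.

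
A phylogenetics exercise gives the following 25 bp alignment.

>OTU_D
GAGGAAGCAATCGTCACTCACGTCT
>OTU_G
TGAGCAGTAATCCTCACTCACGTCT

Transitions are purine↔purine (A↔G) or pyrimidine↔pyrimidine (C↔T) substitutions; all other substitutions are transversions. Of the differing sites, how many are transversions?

Differing sites — 1:G/T (Tv); 2:A/G (Ti); 3:G/A (Ti); 5:A/C (Tv); 8:C/T (Ti); 13:G/C (Tv).
Of the 6 differences, 3 transitions and 3 transversions, so the answer is 3.

3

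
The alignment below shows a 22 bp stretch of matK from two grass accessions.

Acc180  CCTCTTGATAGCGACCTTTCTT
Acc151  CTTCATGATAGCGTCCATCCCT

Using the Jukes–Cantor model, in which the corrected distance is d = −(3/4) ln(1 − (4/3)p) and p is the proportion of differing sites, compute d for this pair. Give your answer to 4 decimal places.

Differing sites — 2:C/T; 5:T/A; 14:A/T; 17:T/A; 19:T/C; 21:T/C.
p = 6/22 = 0.272727.
d = −0.75 · ln(1 − (4/3)·0.272727) = −0.75 · ln(0.636364) = −0.75 · (-0.451985) = 0.3390.

0.3390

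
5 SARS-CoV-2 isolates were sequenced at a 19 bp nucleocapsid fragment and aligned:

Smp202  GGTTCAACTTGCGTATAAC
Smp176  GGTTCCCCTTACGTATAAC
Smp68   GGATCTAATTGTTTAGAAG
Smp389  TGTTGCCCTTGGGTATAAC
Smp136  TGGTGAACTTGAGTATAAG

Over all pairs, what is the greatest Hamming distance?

Pairwise Hamming distances:
  Smp202 vs Smp176: 3
  Smp202 vs Smp68: 7
  Smp202 vs Smp389: 5
  Smp202 vs Smp136: 5
  Smp176 vs Smp68: 9
  Smp176 vs Smp389: 4
  Smp176 vs Smp136: 8
  Smp68 vs Smp389: 10
  Smp68 vs Smp136: 8
  Smp389 vs Smp136: 5
The largest is 10, between Smp68 and Smp389.

10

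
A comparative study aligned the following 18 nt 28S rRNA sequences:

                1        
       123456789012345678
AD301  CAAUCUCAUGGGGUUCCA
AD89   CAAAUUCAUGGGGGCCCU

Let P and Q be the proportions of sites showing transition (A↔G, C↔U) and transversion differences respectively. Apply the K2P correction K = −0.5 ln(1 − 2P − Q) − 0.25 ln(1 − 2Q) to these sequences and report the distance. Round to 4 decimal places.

0.3476

Differing sites — 4:U/A (Tv); 5:C/U (Ti); 14:U/G (Tv); 15:U/C (Ti); 18:A/U (Tv).
Of the 5 differences, 2 transitions and 3 transversions over 18 sites: P = 2/18 = 0.111111, Q = 3/18 = 0.166667.
d = −0.5·ln(0.611111) − 0.25·ln(0.666666) = −0.5·(-0.492477) − 0.25·(-0.405466) = 0.3476.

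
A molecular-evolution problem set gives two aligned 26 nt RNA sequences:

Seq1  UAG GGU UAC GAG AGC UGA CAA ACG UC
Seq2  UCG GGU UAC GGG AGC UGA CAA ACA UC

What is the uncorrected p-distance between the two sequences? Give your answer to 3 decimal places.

The sequences differ at positions 2 (A/C), 11 (A/G), 24 (G/A).
There are 3 differences over 26 sites, so p = 3/26 = 0.115.

0.115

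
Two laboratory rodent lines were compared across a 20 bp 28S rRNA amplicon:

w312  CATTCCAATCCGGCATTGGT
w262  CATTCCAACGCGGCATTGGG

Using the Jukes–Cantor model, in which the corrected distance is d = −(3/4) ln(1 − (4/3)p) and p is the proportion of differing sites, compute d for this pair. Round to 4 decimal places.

0.1674

Mismatches occur at site 9 (T/C), site 10 (C/G), site 20 (T/G).
p = 3/20 = 0.150000.
d = −0.75 · ln(1 − (4/3)·0.150000) = −0.75 · ln(0.800000) = −0.75 · (-0.223144) = 0.1674.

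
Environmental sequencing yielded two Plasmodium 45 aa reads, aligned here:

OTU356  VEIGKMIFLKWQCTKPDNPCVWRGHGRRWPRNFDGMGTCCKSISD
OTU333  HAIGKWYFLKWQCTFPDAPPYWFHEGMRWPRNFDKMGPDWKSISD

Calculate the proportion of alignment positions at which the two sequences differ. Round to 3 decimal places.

0.356

The sequences differ at positions 1 (V/H), 2 (E/A), 6 (M/W), 7 (I/Y), 15 (K/F), 18 (N/A), 20 (C/P), 21 (V/Y), 23 (R/F), 24 (G/H), 25 (H/E), 27 (R/M), 35 (G/K), 38 (T/P), 39 (C/D), 40 (C/W).
There are 16 differences over 45 sites, so p = 16/45 = 0.356.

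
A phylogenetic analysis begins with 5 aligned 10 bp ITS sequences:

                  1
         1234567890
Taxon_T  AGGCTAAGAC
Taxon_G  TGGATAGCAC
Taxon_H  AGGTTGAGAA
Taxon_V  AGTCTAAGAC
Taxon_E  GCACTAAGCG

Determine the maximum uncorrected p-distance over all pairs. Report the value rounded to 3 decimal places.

Pairwise Hamming distances:
  Taxon_T vs Taxon_G: 4
  Taxon_T vs Taxon_H: 3
  Taxon_T vs Taxon_V: 1
  Taxon_T vs Taxon_E: 5
  Taxon_G vs Taxon_H: 6
  Taxon_G vs Taxon_V: 5
  Taxon_G vs Taxon_E: 8
  Taxon_H vs Taxon_V: 4
  Taxon_H vs Taxon_E: 7
  Taxon_V vs Taxon_E: 5
The largest is 8 mismatches, between Taxon_G and Taxon_E; p = 8/10 = 0.800.

0.800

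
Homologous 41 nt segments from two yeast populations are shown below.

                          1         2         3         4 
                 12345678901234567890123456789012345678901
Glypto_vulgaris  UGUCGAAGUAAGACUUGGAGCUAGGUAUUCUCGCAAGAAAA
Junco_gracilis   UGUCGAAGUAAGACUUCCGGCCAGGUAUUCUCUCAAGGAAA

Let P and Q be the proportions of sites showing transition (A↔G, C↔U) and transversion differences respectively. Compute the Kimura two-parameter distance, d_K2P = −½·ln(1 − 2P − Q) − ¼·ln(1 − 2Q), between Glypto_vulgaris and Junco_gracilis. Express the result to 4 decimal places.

Mismatches occur at site 17 (G→C, transversion), site 18 (G→C, transversion), site 19 (A→G, transition), site 22 (U→C, transition), site 33 (G→U, transversion), site 38 (A→G, transition).
Of the 6 differences, 3 transitions and 3 transversions over 41 sites: P = 3/41 = 0.073171, Q = 3/41 = 0.073171.
d = −0.5·ln(0.780487) − 0.25·ln(0.853658) = −0.5·(-0.247837) − 0.25·(-0.158225) = 0.1635.

0.1635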